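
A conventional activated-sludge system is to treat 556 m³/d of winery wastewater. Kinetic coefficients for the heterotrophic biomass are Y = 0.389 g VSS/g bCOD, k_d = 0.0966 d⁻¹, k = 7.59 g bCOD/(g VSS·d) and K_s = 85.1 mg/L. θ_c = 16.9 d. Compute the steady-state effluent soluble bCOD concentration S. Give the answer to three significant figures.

S ≈ 4.74 mg/L

From the Monod/SRT balance for a CMAS, S = K_s·(1+k_d θ_c)/[θ_c·(Y k − k_d) − 1] = 85.1 × (1 + 0.0966 × 16.9) / [16.9 × (0.389 × 7.59 − 0.0966) − 1] = 224.0 / 47.26 = 4.740 mg/L.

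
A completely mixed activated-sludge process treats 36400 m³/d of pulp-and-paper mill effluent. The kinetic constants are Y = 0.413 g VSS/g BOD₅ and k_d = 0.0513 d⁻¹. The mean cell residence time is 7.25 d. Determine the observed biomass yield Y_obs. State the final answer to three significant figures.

Y_obs ≈ 0.301 g VSS/g BOD₅

Y_obs = Y / (1 + k_d θ_c) = 0.413 / (1 + 0.0513 × 7.25) = 0.413 / 1.372 = 0.3010.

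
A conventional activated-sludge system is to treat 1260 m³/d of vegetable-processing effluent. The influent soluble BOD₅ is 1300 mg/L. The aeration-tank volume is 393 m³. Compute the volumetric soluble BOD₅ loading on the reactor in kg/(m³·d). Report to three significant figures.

L_v ≈ 4.17 kg soluble BOD₅/(m³·d)

Volumetric loading L_v = Q·S₀ / V = 1260 × 1300 g/m³ / 393.0 m³ = 4168 g/(m³·d) = 4.168 kg soluble BOD₅/(m³·d).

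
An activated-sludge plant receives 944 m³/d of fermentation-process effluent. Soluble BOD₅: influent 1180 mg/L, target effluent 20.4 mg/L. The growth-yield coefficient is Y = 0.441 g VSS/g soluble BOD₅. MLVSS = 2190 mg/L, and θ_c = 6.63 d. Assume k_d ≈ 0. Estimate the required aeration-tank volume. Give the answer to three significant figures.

V ≈ 1460 m³

V·X = Y·Q·ΔS·θ_c gives V = 0.441 × 944 × (1180 − 20.4) × 6.63 / 2190 = 1461 m³.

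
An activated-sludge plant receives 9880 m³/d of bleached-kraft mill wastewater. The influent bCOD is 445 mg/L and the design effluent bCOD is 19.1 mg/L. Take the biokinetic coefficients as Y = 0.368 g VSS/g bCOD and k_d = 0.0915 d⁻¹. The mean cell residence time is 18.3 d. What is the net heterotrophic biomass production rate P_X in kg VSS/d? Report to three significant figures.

Correct the yield for decay: Y_obs = Y/(1 + k_d θ_c) = 0.368 / (1 + 0.0915 × 18.3) = 0.368 / 2.674 = 0.1376.
Substrate removed = Q·(S₀ − S) = 9880 m³/d × (445 − 19.1) g/m³ = 4.21×10^6 g/d = 4208 kg/d.
Biomass produced: P_X = Y_obs·Q·ΔS = 0.1376 × 4208 ≈ 579.0 kg VSS/d.

P_X ≈ 579 kg VSS/d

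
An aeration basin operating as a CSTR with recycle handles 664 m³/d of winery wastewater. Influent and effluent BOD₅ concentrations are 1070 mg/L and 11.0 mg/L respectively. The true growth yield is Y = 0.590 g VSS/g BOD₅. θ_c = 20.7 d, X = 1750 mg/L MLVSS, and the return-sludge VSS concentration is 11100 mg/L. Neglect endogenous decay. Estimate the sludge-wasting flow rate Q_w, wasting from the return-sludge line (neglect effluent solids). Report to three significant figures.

V·X = Y·Q·ΔS·θ_c gives V = 0.590 × 664 × (1070 − 11.0) × 20.7 / 1750 = 4907 m³.
θ_c = V·X/(Q_w·X_r) when wasting from the recycle, so Q_w = V·X/(θ_c·X_r) = 4907 × 1750 / (20.7 × 11100) = 37.38 m³/d.

Q_w ≈ 37.4 m³/d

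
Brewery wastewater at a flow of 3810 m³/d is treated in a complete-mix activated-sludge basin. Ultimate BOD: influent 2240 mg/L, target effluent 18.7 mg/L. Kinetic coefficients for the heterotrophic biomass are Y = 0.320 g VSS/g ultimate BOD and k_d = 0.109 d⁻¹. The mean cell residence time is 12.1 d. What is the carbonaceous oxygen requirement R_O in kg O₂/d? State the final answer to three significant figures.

The observed yield is Y_obs = Y/(1 + k_d·θ_c) = 0.320 / (1 + 0.109 × 12.1) = 0.320 / 2.319 = 0.1380 g VSS per g ultimate BOD removed.
Q·(S₀ − S) = 3810 × (2240 − 18.7) × 10⁻³ = 8463 kg/d removed.
P_X = Y_obs·Q·(S₀ − S) = 0.1380 × 8463 = 1168 kg VSS/d.
Carbonaceous O₂ demand = substrate oxidised − cell-mass equivalent = 8463 − 1.42 × 1168 = 6805 kg O₂/d.

R_O ≈ 6800 kg O₂/d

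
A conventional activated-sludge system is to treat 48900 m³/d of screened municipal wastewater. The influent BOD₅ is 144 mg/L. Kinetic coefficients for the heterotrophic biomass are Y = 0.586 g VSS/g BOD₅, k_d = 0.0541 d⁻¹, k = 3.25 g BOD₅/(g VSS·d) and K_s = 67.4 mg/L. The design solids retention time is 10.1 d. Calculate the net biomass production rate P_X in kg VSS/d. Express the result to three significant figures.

Effluent substrate depends only on kinetics and SRT: S = K_s(1 + k_d θ_c) / [θ_c(Yk − k_d) − 1] = 67.4 × (1 + 0.0541 × 10.1) / [10.1 × (0.586 × 3.25 − 0.0541) − 1] = 104.2 / 17.69 = 5.892 mg/L.
The observed yield is Y_obs = Y/(1 + k_d·θ_c) = 0.586 / (1 + 0.0541 × 10.1) = 0.586 / 1.546 = 0.3789 g VSS per g BOD₅ removed.
Q·(S₀ − S) = 48900 × (144 − 5.89) × 10⁻³ = 6754 kg/d removed.
Biomass produced: P_X = Y_obs·Q·ΔS = 0.3789 × 6754 ≈ 2559 kg VSS/d.

P_X ≈ 2560 kg VSS/d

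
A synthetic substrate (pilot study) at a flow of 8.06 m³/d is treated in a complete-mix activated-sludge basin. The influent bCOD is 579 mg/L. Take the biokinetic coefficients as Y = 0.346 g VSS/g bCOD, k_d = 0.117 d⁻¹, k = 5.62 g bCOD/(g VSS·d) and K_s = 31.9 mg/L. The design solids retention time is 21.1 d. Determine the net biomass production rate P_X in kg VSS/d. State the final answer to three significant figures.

For a completely mixed reactor with recycle the Lawrence–McCarty relation gives S = K_s·(1 + k_d·θ_c) / [θ_c·(Y·k − k_d) − 1] = 31.9 × (1 + 0.117 × 21.1) / [21.1 × (0.346 × 5.62 − 0.117) − 1] = 110.7 / 37.56 = 2.946 mg/L.
Observed yield with endogenous decay: Y_obs = Y / (1 + k_d·θ_c) = 0.346 / (1 + 0.117 × 21.1) = 0.346 / 3.469 = 0.09975 g VSS/g bCOD.
ΔS = 579 − 2.95 = 576.0 mg/L, so the substrate removal rate is 8.06 × 576.0/1000 = 4.643 kg bCOD/d.
So the net sludge growth is P_X = 0.09975 × 4.643 = 0.4631 kg VSS/d.

P_X ≈ 0.463 kg VSS/d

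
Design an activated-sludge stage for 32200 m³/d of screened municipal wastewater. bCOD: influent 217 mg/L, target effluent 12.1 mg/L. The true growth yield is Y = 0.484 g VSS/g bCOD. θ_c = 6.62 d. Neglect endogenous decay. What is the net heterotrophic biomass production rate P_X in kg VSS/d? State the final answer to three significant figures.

P_X ≈ 3190 kg VSS/d

No decay correction is needed, so Y_obs = Y = 0.484.
Mass of bCOD removed per day: Q(S₀ − S) = 32200 × 204.9 g/m³ = 6598 kg/d.
Net biomass production P_X = Y_obs × Q·(S₀ − S) = 0.4840 × 6598 = 3193 kg VSS/d.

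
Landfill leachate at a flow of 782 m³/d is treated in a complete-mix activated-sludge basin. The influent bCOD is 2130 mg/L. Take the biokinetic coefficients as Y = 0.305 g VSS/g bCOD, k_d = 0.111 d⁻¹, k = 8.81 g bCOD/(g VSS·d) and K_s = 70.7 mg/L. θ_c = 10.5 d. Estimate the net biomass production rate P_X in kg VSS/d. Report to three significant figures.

Effluent substrate depends only on kinetics and SRT: S = K_s(1 + k_d θ_c) / [θ_c(Yk − k_d) − 1] = 70.7 × (1 + 0.111 × 10.5) / [10.5 × (0.305 × 8.81 − 0.111) − 1] = 153.1 / 26.05 = 5.878 mg/L.
Correct the yield for decay: Y_obs = Y/(1 + k_d θ_c) = 0.305 / (1 + 0.111 × 10.5) = 0.305 / 2.165 = 0.1408.
Q·(S₀ − S) = 782 × (2130 − 5.88) × 10⁻³ = 1661 kg/d removed.
So the net sludge growth is P_X = 0.1408 × 1661 = 234.0 kg VSS/d.

P_X ≈ 234 kg VSS/d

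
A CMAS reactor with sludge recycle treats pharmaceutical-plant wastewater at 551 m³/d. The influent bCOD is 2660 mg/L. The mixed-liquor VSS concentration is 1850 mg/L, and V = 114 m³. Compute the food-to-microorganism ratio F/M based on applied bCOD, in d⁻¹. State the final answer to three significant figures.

F/M = Q·S₀ / (V·X) = 551 × 2660 / (114.0 × 1850) = 6.950 g bCOD·(g VSS·d)⁻¹.

F/M ≈ 6.95 d⁻¹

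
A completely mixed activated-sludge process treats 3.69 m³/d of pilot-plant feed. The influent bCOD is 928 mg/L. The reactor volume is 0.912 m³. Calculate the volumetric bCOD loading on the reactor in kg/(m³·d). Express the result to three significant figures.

L_v = Q S₀ / V = 3.69 × 928 × 10⁻³ / 0.9120 = 3.755 kg/(m³·d).

L_v ≈ 3.75 kg bCOD/(m³·d)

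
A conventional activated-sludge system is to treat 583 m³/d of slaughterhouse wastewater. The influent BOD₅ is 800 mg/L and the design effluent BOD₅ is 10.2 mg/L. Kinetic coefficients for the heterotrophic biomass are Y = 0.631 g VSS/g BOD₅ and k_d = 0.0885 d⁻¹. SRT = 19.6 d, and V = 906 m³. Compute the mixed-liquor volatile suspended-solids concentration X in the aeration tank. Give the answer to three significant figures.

Solving the biomass balance for X: X = Y Q (S₀−S) θ_c / [V (1+k_d θ_c)] = 0.631 × 583 × (800 − 10.2) × 19.6 / [906 × (1 + 0.0885 × 19.6)] = 2299 mg/L.

X ≈ 2300 mg/L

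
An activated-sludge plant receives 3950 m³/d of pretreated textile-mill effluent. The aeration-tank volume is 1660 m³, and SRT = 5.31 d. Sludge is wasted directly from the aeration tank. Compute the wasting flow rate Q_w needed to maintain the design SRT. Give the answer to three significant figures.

Wasting from the aeration tank: Q_w = V / θ_c = 1660 / 5.31 = 312.6 m³/d.

Q_w ≈ 313 m³/d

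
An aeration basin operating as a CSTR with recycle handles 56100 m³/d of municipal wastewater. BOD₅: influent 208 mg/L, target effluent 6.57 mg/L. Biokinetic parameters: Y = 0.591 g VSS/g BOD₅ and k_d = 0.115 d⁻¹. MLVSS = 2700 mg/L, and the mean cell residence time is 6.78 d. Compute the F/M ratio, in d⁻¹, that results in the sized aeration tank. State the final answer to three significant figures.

F/M ≈ 0.459 d⁻¹

Rearranging the biomass balance for a CMAS with decay, V = Y·Q·ΔS·θ_c / [X·(1+k_d θ_c)] = 0.591 × 56100 × (208 − 6.57) × 6.78 / [2700 × (1 + 0.115 × 6.78)] = 4.53×10^7 / 4805 = 9423 m³.
F/M = Q·S₀ / (V·X) = 56100 × 208 / (9423 × 2700) = 0.4586 g BOD₅·(g VSS·d)⁻¹.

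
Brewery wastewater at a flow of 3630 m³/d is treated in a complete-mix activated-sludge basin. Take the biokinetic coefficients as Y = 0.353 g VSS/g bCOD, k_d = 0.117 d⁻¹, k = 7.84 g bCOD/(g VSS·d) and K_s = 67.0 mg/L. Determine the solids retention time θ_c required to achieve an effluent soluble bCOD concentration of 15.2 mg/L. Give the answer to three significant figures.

Specific growth rate at S = 15.2 mg/L: μ = YkS/(K_s+S) = 0.353·7.84·15.2/(67.0+15.2) = 0.5118 d⁻¹.
θ_c = 1/(μ − k_d) = 1/(0.5118 − 0.117) = 1/0.3948 = 2.533 d.

θ_c ≈ 2.53 d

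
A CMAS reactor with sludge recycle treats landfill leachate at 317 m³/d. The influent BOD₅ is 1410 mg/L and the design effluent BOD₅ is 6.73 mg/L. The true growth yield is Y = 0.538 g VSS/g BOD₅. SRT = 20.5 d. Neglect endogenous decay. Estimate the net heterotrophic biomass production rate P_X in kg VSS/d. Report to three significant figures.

P_X ≈ 239 kg VSS/d

No decay correction is needed, so Y_obs = Y = 0.538.
Q·(S₀ − S) = 317 × (1410 − 6.73) × 10⁻³ = 444.8 kg/d removed.
Net biomass production P_X = Y_obs × Q·(S₀ − S) = 0.5380 × 444.8 = 239.3 kg VSS/d.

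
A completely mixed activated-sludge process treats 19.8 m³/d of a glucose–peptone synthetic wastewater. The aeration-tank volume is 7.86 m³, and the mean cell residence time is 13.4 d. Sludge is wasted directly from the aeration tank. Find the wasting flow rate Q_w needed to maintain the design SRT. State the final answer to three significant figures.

For wasting at MLVSS concentration, Q_w = V/θ_c = 7.860/13.4 = 0.5866 m³/d.

Q_w ≈ 0.587 m³/d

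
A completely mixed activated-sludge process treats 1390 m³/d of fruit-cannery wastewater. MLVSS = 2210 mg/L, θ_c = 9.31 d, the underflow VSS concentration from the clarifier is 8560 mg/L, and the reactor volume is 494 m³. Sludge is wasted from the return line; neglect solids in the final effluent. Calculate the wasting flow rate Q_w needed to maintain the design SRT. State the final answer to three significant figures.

Q_w = (V·X)/(θ_c X_r) = 494.0 × 2210 / (9.31 × 8560) = 13.70 m³/d.

Q_w ≈ 13.7 m³/d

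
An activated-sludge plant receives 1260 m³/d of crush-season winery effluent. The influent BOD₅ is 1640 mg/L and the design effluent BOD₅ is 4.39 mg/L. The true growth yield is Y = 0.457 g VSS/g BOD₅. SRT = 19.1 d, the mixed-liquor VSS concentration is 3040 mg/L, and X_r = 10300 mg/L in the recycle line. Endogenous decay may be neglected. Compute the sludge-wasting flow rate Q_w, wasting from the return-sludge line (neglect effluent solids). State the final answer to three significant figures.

Q_w ≈ 91.4 m³/d

With k_d = 0 the design equation reduces to V = Y Q (S₀−S) θ_c / X = 0.457 × 1260 × (1640 − 4.39) × 19.1 / 3040 = 5917 m³.
Q_w = (V·X)/(θ_c X_r) = 5917 × 3040 / (19.1 × 10300) = 91.44 m³/d.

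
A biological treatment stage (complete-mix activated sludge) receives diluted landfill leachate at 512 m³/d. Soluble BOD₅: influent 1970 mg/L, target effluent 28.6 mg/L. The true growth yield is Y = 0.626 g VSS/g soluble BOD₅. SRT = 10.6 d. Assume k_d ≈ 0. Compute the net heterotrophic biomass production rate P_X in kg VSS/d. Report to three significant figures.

With endogenous decay neglected, the observed yield equals the true yield: Y_obs = Y = 0.626 g VSS/g soluble BOD₅.
Mass of soluble BOD₅ removed per day: Q(S₀ − S) = 512 × 1941 g/m³ = 994.0 kg/d.
So the net sludge growth is P_X = 0.6260 × 994.0 = 622.2 kg VSS/d.

P_X ≈ 622 kg VSS/d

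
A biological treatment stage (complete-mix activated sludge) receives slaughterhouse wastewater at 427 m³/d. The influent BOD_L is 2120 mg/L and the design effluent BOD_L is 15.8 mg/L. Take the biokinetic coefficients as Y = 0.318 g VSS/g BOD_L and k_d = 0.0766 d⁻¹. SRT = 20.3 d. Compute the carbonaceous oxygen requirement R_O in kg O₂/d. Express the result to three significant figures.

Observed yield with endogenous decay: Y_obs = Y / (1 + k_d·θ_c) = 0.318 / (1 + 0.0766 × 20.3) = 0.318 / 2.555 = 0.1245 g VSS/g BOD_L.
Substrate removed = Q·(S₀ − S) = 427 m³/d × (2120 − 15.8) g/m³ = 8.98×10^5 g/d = 898.5 kg/d.
P_X = Y_obs·Q·(S₀ − S) = 0.1245 × 898.5 = 111.8 kg VSS/d.
R_O = Q·(S₀ − S) − 1.42·P_X = 898.5 − 1.42 × 111.8 = 739.7 kg O₂/d.

R_O ≈ 740 kg O₂/d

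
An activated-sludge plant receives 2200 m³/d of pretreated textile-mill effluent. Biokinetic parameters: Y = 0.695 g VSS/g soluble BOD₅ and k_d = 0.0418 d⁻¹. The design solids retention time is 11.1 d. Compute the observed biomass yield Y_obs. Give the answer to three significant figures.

Correct the yield for decay: Y_obs = Y/(1 + k_d θ_c) = 0.695 / (1 + 0.0418 × 11.1) = 0.695 / 1.464 = 0.4747.

Y_obs ≈ 0.475 g VSS/g soluble BOD₅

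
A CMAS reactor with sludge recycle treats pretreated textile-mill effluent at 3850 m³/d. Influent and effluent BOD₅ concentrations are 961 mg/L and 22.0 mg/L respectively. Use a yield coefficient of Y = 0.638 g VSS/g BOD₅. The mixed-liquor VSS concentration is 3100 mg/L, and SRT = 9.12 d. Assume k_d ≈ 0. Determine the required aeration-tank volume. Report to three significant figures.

V ≈ 6790 m³

Biomass mass balance (decay neglected): V·X = Y·Q·(S₀ − S)·θ_c, so V = 0.638 × 3850 × (961 − 22.0) × 9.12 / 3100 = 6785 m³.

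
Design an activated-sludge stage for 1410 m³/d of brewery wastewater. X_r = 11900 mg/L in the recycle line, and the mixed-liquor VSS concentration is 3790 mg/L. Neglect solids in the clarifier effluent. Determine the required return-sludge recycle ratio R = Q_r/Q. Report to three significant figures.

Solids balance on the clarifier gives (1+R)X = R·X_r, so R = X/(X_r − X) = 3790 / (11900 − 3790) = 0.4673.

R ≈ 0.467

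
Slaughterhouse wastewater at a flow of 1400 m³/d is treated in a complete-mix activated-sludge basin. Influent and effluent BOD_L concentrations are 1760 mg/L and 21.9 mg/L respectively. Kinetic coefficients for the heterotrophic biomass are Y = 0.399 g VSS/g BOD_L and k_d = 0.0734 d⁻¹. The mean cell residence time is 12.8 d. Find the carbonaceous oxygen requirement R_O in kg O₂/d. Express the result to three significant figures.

R_O ≈ 1720 kg O₂/d

Correct the yield for decay: Y_obs = Y/(1 + k_d θ_c) = 0.399 / (1 + 0.0734 × 12.8) = 0.399 / 1.940 = 0.2057.
Mass of BOD_L removed per day: Q(S₀ − S) = 1400 × 1738 g/m³ = 2433 kg/d.
P_X = Y_obs·Q·(S₀ − S) = 0.2057 × 2433 = 500.6 kg VSS/d.
R_O = Q·(S₀ − S) − 1.42·P_X = 2433 − 1.42 × 500.6 = 1723 kg O₂/d.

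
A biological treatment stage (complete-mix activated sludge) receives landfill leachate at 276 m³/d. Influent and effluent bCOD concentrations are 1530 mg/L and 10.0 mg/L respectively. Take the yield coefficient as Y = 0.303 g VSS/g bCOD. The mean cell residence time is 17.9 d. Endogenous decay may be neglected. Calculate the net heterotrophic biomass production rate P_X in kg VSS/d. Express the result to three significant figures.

No decay correction is needed, so Y_obs = Y = 0.303.
Mass of bCOD removed per day: Q(S₀ − S) = 276 × 1520 g/m³ = 419.5 kg/d.
Net biomass production P_X = Y_obs × Q·(S₀ − S) = 0.3030 × 419.5 = 127.1 kg VSS/d.

P_X ≈ 127 kg VSS/d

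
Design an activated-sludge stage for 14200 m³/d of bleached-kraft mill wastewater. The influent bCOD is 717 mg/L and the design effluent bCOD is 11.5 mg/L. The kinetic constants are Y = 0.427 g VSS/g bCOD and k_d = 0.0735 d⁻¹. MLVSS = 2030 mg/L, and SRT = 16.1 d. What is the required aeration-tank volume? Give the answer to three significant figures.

V ≈ 15500 m³

From the SRT design equation V = Y Q (S₀−S) θ_c / [X (1 + k_d θ_c)] = 0.427 × 14200 × (717 − 11.5) × 16.1 / [2030 × (1 + 0.0735 × 16.1)] = 6.89×10^7 / 4432 = 15539 m³.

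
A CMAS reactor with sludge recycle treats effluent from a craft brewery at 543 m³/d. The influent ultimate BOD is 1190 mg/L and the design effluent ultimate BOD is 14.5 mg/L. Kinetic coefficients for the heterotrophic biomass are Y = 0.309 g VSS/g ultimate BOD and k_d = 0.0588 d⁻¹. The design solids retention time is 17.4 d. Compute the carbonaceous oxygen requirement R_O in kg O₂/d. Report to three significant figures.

The observed yield is Y_obs = Y/(1 + k_d·θ_c) = 0.309 / (1 + 0.0588 × 17.4) = 0.309 / 2.023 = 0.1527 g VSS per g ultimate BOD removed.
Q·(S₀ − S) = 543 × (1190 − 14.5) × 10⁻³ = 638.3 kg/d removed.
Biomass synthesised: P_X = Y_obs × 638.3 = 97.49 kg VSS/d.
R_O = Q·ΔS − 1.42 P_X = 638.3 − 138.4 = 499.9 kg O₂/d.

R_O ≈ 500 kg O₂/d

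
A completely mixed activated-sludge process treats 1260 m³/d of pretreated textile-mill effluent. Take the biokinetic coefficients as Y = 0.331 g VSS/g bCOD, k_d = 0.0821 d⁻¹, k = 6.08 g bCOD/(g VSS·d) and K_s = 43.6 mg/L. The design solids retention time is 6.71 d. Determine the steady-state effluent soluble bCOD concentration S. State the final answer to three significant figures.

S ≈ 5.66 mg/L

Effluent substrate depends only on kinetics and SRT: S = K_s(1 + k_d θ_c) / [θ_c(Yk − k_d) − 1] = 43.6 × (1 + 0.0821 × 6.71) / [6.71 × (0.331 × 6.08 − 0.0821) − 1] = 67.62 / 11.95 = 5.657 mg/L.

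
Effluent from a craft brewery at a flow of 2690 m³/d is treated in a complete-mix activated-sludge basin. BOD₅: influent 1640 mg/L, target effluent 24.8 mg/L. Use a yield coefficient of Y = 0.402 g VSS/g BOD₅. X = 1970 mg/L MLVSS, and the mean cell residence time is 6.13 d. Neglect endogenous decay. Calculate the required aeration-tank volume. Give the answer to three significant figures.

Biomass mass balance (decay neglected): V·X = Y·Q·(S₀ − S)·θ_c, so V = 0.402 × 2690 × (1640 − 24.8) × 6.13 / 1970 = 5435 m³.

V ≈ 5430 m³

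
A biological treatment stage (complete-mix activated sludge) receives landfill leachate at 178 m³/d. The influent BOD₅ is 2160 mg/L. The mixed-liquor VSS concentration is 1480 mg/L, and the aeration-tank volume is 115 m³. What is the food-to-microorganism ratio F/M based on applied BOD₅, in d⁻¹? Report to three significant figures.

F/M = Q·S₀ / (V·X) = 178 × 2160 / (115.0 × 1480) = 2.259 g BOD₅·(g VSS·d)⁻¹.

F/M ≈ 2.26 d⁻¹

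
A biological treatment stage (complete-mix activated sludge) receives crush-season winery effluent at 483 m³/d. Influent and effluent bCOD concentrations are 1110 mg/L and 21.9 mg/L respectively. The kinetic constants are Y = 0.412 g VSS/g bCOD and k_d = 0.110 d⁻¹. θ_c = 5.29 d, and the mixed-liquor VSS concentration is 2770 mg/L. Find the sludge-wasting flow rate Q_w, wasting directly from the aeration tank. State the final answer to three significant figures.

Q_w ≈ 49.4 m³/d

From the SRT design equation V = Y Q (S₀−S) θ_c / [X (1 + k_d θ_c)] = 0.412 × 483 × (1110 − 21.9) × 5.29 / [2770 × (1 + 0.110 × 5.29)] = 1.15×10^6 / 4382 = 261.4 m³.
With mixed-liquor wasting, θ_c = V/Q_w, so Q_w = V/θ_c = 261.4/5.29 = 49.41 m³/d.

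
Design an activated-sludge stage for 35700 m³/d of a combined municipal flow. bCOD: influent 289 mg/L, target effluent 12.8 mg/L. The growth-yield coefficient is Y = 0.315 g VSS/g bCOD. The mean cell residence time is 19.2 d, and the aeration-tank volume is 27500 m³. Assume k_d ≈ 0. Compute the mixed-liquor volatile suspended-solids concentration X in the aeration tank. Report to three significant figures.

X ≈ 2170 mg/L

From V·X = Y·Q·(S₀ − S)·θ_c (decay neglected): X = 0.315 × 35700 × (289 − 12.8) × 19.2 / 27500 = 2169 mg/L.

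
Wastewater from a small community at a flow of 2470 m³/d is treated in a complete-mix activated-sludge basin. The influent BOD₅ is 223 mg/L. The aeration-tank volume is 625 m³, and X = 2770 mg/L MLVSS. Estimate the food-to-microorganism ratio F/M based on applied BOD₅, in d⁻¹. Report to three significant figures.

F/M = Q·S₀ / (V·X) = 2470 × 223 / (625.0 × 2770) = 0.3182 g BOD₅·(g VSS·d)⁻¹.

F/M ≈ 0.318 d⁻¹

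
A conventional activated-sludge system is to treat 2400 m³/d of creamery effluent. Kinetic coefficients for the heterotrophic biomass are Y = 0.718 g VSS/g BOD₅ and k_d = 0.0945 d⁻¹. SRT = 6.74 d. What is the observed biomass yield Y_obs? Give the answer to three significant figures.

The observed yield is Y_obs = Y/(1 + k_d·θ_c) = 0.718 / (1 + 0.0945 × 6.74) = 0.718 / 1.637 = 0.4386 g VSS per g BOD₅ removed.

Y_obs ≈ 0.439 g VSS/g BOD₅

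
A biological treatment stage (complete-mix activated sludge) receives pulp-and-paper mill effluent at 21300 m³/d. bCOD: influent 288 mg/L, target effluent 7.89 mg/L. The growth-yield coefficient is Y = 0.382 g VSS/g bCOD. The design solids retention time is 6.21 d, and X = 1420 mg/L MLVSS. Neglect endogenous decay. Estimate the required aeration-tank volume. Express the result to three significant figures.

V ≈ 9970 m³

With k_d = 0 the design equation reduces to V = Y Q (S₀−S) θ_c / X = 0.382 × 21300 × (288 − 7.89) × 6.21 / 1420 = 9967 m³.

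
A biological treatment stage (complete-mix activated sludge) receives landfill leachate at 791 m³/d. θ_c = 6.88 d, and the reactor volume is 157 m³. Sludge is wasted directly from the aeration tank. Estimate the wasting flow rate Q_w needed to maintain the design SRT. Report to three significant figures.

Q_w ≈ 22.8 m³/d

Wasting from the aeration tank: Q_w = V / θ_c = 157.0 / 6.88 = 22.82 m³/d.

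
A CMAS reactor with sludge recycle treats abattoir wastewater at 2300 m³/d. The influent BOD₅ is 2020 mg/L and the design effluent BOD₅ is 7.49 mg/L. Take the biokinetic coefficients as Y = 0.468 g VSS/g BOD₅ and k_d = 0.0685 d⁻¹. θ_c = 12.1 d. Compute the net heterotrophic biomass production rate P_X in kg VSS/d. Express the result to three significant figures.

The observed yield is Y_obs = Y/(1 + k_d·θ_c) = 0.468 / (1 + 0.0685 × 12.1) = 0.468 / 1.829 = 0.2559 g VSS per g BOD₅ removed.
Q·(S₀ − S) = 2300 × (2020 − 7.49) × 10⁻³ = 4629 kg/d removed.
P_X = Y_obs · Q(S₀ − S) = 0.2559 × 4629 = 1184 kg VSS/d.

P_X ≈ 1180 kg VSS/d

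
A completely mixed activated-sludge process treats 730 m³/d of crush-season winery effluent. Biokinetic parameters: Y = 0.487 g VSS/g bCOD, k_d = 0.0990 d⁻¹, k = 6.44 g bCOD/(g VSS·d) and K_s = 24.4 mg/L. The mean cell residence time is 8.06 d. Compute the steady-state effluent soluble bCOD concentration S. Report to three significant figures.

From the Monod/SRT balance for a CMAS, S = K_s·(1+k_d θ_c)/[θ_c·(Y k − k_d) − 1] = 24.4 × (1 + 0.0990 × 8.06) / [8.06 × (0.487 × 6.44 − 0.0990) − 1] = 43.87 / 23.48 = 1.868 mg/L.

S ≈ 1.87 mg/L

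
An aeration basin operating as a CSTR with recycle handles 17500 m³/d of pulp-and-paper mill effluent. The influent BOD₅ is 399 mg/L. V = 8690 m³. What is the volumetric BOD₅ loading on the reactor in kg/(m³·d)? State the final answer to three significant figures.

L_v ≈ 0.804 kg BOD₅/(m³·d)

L_v = Q S₀ / V = 17500 × 399 × 10⁻³ / 8690 = 0.8035 kg/(m³·d).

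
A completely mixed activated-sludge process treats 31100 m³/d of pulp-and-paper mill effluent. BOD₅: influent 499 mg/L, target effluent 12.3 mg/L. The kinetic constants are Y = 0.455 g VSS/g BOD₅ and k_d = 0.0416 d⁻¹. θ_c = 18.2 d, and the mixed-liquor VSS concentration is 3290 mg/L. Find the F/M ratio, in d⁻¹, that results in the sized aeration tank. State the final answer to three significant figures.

Rearranging the biomass balance for a CMAS with decay, V = Y·Q·ΔS·θ_c / [X·(1+k_d θ_c)] = 0.455 × 31100 × (499 − 12.3) × 18.2 / [3290 × (1 + 0.0416 × 18.2)] = 1.25×10^8 / 5781 = 21682 m³.
Food-to-microorganism ratio F/M = Q S₀ / (V X) = 31100 × 499 / (21682 × 3290) = 0.2175 d⁻¹.

F/M ≈ 0.218 d⁻¹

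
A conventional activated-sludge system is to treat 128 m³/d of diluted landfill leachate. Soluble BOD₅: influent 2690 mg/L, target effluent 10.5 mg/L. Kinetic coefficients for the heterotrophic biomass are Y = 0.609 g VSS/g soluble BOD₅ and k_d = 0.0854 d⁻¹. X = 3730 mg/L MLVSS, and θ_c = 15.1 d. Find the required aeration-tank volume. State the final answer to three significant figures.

From the SRT design equation V = Y Q (S₀−S) θ_c / [X (1 + k_d θ_c)] = 0.609 × 128 × (2690 − 10.5) × 15.1 / [3730 × (1 + 0.0854 × 15.1)] = 3.15×10^6 / 8540 = 369.3 m³.

V ≈ 369 m³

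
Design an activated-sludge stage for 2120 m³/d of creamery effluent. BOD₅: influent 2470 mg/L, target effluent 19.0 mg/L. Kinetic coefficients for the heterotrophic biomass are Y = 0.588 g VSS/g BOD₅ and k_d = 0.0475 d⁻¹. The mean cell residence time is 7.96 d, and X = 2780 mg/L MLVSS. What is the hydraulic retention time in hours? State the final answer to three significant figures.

τ ≈ 71.9 h

From the SRT design equation V = Y Q (S₀−S) θ_c / [X (1 + k_d θ_c)] = 0.588 × 2120 × (2470 − 19.0) × 7.96 / [2780 × (1 + 0.0475 × 7.96)] = 2.43×10^7 / 3831 = 6348 m³.
HRT = V/Q = 6348 m³ / 2120 m³·d⁻¹ = 2.994 d × 24 = 71.87 h.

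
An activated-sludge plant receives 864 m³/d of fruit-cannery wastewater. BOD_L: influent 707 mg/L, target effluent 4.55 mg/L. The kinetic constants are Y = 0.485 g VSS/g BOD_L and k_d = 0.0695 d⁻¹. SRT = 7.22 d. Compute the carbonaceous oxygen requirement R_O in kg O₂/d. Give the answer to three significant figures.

Observed yield with endogenous decay: Y_obs = Y / (1 + k_d·θ_c) = 0.485 / (1 + 0.0695 × 7.22) = 0.485 / 1.502 = 0.3229 g VSS/g BOD_L.
Mass of BOD_L removed per day: Q(S₀ − S) = 864 × 702.5 g/m³ = 606.9 kg/d.
P_X = Y_obs·Q·(S₀ − S) = 0.3229 × 606.9 = 196.0 kg VSS/d.
R_O = Q·(S₀ − S) − 1.42·P_X = 606.9 − 1.42 × 196.0 = 328.6 kg O₂/d.

R_O ≈ 329 kg O₂/d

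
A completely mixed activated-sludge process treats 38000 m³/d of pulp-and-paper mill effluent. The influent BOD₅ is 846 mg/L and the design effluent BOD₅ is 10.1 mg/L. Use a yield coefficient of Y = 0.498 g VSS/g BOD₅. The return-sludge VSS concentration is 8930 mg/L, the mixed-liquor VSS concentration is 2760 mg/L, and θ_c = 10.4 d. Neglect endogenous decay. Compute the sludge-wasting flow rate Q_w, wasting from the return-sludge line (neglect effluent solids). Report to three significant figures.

Q_w ≈ 1770 m³/d

With k_d = 0 the design equation reduces to V = Y Q (S₀−S) θ_c / X = 0.498 × 38000 × (846 − 10.1) × 10.4 / 2760 = 59606 m³.
Q_w = (V·X)/(θ_c X_r) = 59606 × 2760 / (10.4 × 8930) = 1771 m³/d.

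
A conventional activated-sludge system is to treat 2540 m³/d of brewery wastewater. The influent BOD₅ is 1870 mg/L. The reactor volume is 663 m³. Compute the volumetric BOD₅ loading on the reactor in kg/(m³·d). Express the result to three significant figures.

L_v ≈ 7.16 kg BOD₅/(m³·d)

Volumetric loading L_v = Q·S₀ / V = 2540 × 1870 g/m³ / 663.0 m³ = 7164 g/(m³·d) = 7.164 kg BOD₅/(m³·d).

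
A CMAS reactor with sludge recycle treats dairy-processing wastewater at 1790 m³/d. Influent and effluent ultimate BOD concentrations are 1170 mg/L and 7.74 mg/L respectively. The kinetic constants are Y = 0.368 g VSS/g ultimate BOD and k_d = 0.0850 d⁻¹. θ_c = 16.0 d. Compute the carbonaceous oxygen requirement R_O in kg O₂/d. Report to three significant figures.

R_O ≈ 1620 kg O₂/d

Correct the yield for decay: Y_obs = Y/(1 + k_d θ_c) = 0.368 / (1 + 0.0850 × 16.0) = 0.368 / 2.360 = 0.1559.
Q·(S₀ − S) = 1790 × (1170 − 7.74) × 10⁻³ = 2080 kg/d removed.
Net sludge production P_X = 0.1559 × 2080 = 324.4 kg VSS/d.
R_O = Q·(S₀ − S) − 1.42·P_X = 2080 − 1.42 × 324.4 = 1620 kg O₂/d.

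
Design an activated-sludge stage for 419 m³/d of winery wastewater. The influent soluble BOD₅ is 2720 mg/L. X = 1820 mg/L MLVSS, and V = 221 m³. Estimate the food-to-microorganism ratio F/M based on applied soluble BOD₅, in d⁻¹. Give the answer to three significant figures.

F/M ≈ 2.83 d⁻¹

F/M = applied load / biomass = Q·S₀/(V·X) = 419 × 2720 / (221.0 × 1820) = 2.833 d⁻¹.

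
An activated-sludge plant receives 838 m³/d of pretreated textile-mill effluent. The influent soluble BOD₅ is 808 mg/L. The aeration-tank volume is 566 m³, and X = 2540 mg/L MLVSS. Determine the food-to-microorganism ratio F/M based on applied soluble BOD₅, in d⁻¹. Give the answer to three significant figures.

F/M ≈ 0.471 d⁻¹

Food-to-microorganism ratio F/M = Q S₀ / (V X) = 838 × 808 / (566.0 × 2540) = 0.4710 d⁻¹.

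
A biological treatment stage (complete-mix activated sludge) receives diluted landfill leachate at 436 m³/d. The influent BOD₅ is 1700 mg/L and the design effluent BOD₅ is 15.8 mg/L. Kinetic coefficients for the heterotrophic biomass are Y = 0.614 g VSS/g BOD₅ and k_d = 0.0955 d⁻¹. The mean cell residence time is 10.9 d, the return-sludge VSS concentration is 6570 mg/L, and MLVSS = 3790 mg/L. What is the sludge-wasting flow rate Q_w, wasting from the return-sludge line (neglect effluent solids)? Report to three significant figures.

Q_w ≈ 33.6 m³/d

Steady-state biomass mass balance: V·X·(1 + k_d·θ_c) = Y·Q·(S₀ − S)·θ_c, so V = 0.614 × 436 × (1700 − 15.8) × 10.9 / [3790 × (1 + 0.0955 × 10.9)] = 4.91×10^6 / 7735 = 635.3 m³.
θ_c = V·X/(Q_w·X_r) when wasting from the recycle, so Q_w = V·X/(θ_c·X_r) = 635.3 × 3790 / (10.9 × 6570) = 33.62 m³/d.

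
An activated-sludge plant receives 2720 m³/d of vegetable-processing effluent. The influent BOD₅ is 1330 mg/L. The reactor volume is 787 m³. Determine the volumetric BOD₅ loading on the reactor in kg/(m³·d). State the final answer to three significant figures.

L_v ≈ 4.60 kg BOD₅/(m³·d)

L_v = Q S₀ / V = 2720 × 1330 × 10⁻³ / 787.0 = 4.597 kg/(m³·d).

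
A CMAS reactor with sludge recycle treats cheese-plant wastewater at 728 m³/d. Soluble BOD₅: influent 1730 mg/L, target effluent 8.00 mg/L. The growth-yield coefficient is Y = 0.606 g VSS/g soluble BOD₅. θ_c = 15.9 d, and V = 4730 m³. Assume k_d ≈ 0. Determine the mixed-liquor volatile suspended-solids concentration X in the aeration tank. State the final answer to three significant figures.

X ≈ 2550 mg/L

Without decay, X = Y Q (S₀−S) θ_c / V = 0.606 × 728 × (1730 − 8.00) × 15.9 / 4730 = 2554 mg/L.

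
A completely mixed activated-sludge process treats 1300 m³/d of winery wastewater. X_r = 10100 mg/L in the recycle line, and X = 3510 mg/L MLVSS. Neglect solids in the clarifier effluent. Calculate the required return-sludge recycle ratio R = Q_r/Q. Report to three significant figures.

R ≈ 0.533

R = Q_r/Q = X/(X_r − X) = 3510 / (10100 − 3510) = 0.5326.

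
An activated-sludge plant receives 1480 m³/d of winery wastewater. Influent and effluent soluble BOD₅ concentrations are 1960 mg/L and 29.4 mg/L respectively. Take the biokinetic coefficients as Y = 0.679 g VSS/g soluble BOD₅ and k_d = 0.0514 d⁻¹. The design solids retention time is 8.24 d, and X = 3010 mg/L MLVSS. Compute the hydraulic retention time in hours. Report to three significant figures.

τ ≈ 60.5 h

From the SRT design equation V = Y Q (S₀−S) θ_c / [X (1 + k_d θ_c)] = 0.679 × 1480 × (1960 − 29.4) × 8.24 / [3010 × (1 + 0.0514 × 8.24)] = 1.6×10^7 / 4285 = 3731 m³.
τ = V/Q = 3731/1480 = 2.521 d, or 60.50 h.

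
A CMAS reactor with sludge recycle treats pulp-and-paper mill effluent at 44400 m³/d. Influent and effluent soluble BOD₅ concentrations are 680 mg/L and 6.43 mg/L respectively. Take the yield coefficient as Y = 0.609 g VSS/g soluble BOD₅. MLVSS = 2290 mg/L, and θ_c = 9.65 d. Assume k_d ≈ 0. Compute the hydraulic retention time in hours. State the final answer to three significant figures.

τ ≈ 41.5 h

With k_d = 0 the design equation reduces to V = Y Q (S₀−S) θ_c / X = 0.609 × 44400 × (680 − 6.43) × 9.65 / 2290 = 76749 m³.
HRT = V/Q = 76749 m³ / 44400 m³·d⁻¹ = 1.729 d × 24 = 41.49 h.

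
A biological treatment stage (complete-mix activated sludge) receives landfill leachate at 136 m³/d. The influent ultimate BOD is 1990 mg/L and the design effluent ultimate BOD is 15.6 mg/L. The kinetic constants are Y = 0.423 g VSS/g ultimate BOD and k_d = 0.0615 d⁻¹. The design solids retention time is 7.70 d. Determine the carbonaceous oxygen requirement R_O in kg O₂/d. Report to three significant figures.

R_O ≈ 159 kg O₂/d

Observed yield with endogenous decay: Y_obs = Y / (1 + k_d·θ_c) = 0.423 / (1 + 0.0615 × 7.70) = 0.423 / 1.474 = 0.2871 g VSS/g ultimate BOD.
Q·(S₀ − S) = 136 × (1990 − 15.6) × 10⁻³ = 268.5 kg/d removed.
Net sludge production P_X = 0.2871 × 268.5 = 77.08 kg VSS/d.
R_O = Q·ΔS − 1.42 P_X = 268.5 − 109.5 = 159.1 kg O₂/d.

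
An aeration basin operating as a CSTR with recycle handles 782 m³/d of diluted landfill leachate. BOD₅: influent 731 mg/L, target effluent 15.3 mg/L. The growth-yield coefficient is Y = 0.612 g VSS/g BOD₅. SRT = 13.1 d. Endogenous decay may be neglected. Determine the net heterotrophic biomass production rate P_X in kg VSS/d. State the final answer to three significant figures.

Since k_d ≈ 0, Y_obs = Y = 0.612 g VSS/g BOD₅.
Mass of BOD₅ removed per day: Q(S₀ − S) = 782 × 715.7 g/m³ = 559.7 kg/d.
P_X = Y_obs · Q(S₀ − S) = 0.6120 × 559.7 = 342.5 kg VSS/d.

P_X ≈ 343 kg VSS/d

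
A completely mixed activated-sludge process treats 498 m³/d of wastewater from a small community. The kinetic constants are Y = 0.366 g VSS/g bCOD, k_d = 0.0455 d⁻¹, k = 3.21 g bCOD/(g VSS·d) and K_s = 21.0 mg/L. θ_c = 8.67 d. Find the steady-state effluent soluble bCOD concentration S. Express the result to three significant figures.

S ≈ 3.33 mg/L

Effluent substrate depends only on kinetics and SRT: S = K_s(1 + k_d θ_c) / [θ_c(Yk − k_d) − 1] = 21.0 × (1 + 0.0455 × 8.67) / [8.67 × (0.366 × 3.21 − 0.0455) − 1] = 29.28 / 8.792 = 3.331 mg/L.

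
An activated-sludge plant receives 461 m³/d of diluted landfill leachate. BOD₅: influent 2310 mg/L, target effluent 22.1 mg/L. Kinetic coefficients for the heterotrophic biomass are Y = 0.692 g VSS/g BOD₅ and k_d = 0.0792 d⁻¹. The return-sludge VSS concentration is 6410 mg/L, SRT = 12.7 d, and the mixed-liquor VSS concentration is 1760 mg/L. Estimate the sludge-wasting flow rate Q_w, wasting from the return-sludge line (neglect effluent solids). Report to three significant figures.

Q_w ≈ 56.8 m³/d

From the SRT design equation V = Y Q (S₀−S) θ_c / [X (1 + k_d θ_c)] = 0.692 × 461 × (2310 − 22.1) × 12.7 / [1760 × (1 + 0.0792 × 12.7)] = 9.27×10^6 / 3530 = 2626 m³.
Q_w = (V·X)/(θ_c X_r) = 2626 × 1760 / (12.7 × 6410) = 56.77 m³/d.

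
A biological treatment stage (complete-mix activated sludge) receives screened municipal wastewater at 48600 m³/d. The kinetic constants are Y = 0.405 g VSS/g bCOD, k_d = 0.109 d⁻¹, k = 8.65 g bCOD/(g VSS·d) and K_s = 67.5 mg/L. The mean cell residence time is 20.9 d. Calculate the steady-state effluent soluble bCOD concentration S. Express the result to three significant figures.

S ≈ 3.16 mg/L

Effluent substrate depends only on kinetics and SRT: S = K_s(1 + k_d θ_c) / [θ_c(Yk − k_d) − 1] = 67.5 × (1 + 0.109 × 20.9) / [20.9 × (0.405 × 8.65 − 0.109) − 1] = 221.3 / 69.94 = 3.164 mg/L.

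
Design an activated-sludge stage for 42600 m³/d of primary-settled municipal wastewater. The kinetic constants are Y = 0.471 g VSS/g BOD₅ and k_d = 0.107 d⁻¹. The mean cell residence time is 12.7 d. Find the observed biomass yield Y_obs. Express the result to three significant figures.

Y_obs ≈ 0.200 g VSS/g BOD₅

The observed yield is Y_obs = Y/(1 + k_d·θ_c) = 0.471 / (1 + 0.107 × 12.7) = 0.471 / 2.359 = 0.1997 g VSS per g BOD₅ removed.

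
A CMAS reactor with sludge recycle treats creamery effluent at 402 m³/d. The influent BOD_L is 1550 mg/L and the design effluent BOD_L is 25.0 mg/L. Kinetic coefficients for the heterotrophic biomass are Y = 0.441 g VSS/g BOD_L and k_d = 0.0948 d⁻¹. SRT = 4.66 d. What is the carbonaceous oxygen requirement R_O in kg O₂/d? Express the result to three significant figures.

R_O ≈ 347 kg O₂/d

The observed yield is Y_obs = Y/(1 + k_d·θ_c) = 0.441 / (1 + 0.0948 × 4.66) = 0.441 / 1.442 = 0.3059 g VSS per g BOD_L removed.
Mass of BOD_L removed per day: Q(S₀ − S) = 402 × 1525 g/m³ = 613.0 kg/d.
Net sludge production P_X = 0.3059 × 613.0 = 187.5 kg VSS/d.
R_O = Q·ΔS − 1.42 P_X = 613.0 − 266.3 = 346.8 kg O₂/d.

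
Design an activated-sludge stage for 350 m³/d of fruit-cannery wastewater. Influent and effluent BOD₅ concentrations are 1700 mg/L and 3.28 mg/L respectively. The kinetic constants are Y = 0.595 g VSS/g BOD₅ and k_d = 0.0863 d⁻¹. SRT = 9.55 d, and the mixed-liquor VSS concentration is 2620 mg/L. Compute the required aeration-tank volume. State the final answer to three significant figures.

V ≈ 706 m³

Steady-state biomass mass balance: V·X·(1 + k_d·θ_c) = Y·Q·(S₀ − S)·θ_c, so V = 0.595 × 350 × (1700 − 3.28) × 9.55 / [2620 × (1 + 0.0863 × 9.55)] = 3.37×10^6 / 4779 = 706.0 m³.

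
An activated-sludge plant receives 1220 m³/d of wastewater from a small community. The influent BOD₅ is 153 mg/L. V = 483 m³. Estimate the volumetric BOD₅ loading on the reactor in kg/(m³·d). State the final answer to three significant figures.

L_v = Q S₀ / V = 1220 × 153 × 10⁻³ / 483.0 = 0.3865 kg/(m³·d).

L_v ≈ 0.386 kg BOD₅/(m³·d)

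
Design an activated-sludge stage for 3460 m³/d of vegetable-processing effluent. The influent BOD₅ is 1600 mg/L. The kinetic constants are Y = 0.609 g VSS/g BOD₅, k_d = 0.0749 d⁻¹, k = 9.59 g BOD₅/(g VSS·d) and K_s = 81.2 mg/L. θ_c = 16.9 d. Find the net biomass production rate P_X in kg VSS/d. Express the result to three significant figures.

For a completely mixed reactor with recycle the Lawrence–McCarty relation gives S = K_s·(1 + k_d·θ_c) / [θ_c·(Y·k − k_d) − 1] = 81.2 × (1 + 0.0749 × 16.9) / [16.9 × (0.609 × 9.59 − 0.0749) − 1] = 184.0 / 96.44 = 1.908 mg/L.
Observed yield with endogenous decay: Y_obs = Y / (1 + k_d·θ_c) = 0.609 / (1 + 0.0749 × 16.9) = 0.609 / 2.266 = 0.2688 g VSS/g BOD₅.
Mass of BOD₅ removed per day: Q(S₀ − S) = 3460 × 1598 g/m³ = 5529 kg/d.
Net biomass production P_X = Y_obs × Q·(S₀ − S) = 0.2688 × 5529 = 1486 kg VSS/d.

P_X ≈ 1490 kg VSS/d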